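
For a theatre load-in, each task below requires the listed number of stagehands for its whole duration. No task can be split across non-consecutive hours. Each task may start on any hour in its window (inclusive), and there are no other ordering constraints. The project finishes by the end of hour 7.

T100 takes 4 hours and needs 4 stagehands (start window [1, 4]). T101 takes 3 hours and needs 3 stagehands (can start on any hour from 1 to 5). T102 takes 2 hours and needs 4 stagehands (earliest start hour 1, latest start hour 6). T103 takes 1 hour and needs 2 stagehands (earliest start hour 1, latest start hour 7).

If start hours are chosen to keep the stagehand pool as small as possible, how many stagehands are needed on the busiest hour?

Early-start (T100@1, T101@1, T102@1, T103@1) gives peak 13: h1:13  h2:11  h3:7  h4:4  h5:0  h6:0  h7:0.
Shift T102→5, T103→4.
Schedule T100@1, T101@1, T102@5, T103@4: h1:7  h2:7  h3:7  h4:6  h5:4  h6:4  h7:0 — peak 7.

7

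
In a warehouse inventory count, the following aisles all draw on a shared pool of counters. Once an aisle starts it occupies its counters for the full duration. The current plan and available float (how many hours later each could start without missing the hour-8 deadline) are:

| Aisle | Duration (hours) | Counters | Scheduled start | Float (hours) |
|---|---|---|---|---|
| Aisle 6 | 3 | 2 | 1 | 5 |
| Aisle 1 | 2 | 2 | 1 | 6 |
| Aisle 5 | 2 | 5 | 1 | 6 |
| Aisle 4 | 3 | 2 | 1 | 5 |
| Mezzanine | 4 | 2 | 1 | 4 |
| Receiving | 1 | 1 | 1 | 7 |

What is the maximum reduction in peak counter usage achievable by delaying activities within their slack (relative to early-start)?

Early-start peak: h1:14  h2:13  h3:6  h4:2  h5:0  h6:0  h7:0  h8:0 ⇒ 14.
Leveled (Aisle 6@1, Aisle 1@1, Aisle 5@7, Aisle 4@4, Mezzanine@3, Receiving@1): h1:5  h2:4  h3:4  h4:4  h5:4  h6:4  h7:5  h8:5 ⇒ 5.
Reduction 14 − 5 = 9.

9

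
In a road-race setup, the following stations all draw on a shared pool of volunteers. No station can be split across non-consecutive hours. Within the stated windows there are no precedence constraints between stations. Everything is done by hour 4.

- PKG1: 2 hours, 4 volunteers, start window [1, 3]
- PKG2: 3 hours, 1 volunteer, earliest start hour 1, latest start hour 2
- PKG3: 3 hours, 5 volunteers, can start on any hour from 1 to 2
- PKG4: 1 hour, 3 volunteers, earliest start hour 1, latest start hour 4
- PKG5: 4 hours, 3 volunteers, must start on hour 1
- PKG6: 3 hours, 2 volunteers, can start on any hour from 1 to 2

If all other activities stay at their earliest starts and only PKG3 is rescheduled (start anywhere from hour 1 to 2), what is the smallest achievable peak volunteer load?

PKG3@1: h1:18  h2:15  h3:11  h4:3 → peak 18
PKG3@2: h1:13  h2:15  h3:11  h4:8 → peak 15
Best is PKG3@2, peak 15.

15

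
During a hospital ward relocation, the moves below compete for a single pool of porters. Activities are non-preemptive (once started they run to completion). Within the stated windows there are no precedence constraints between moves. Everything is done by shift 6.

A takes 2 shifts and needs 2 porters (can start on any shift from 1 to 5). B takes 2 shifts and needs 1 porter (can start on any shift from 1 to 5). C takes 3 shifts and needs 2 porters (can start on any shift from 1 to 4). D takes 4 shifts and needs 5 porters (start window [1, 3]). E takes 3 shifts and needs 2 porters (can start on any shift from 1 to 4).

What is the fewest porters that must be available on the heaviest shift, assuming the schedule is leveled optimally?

Early-start (A@1, B@1, C@1, D@1, E@1) gives peak 12: s1:12  s2:12  s3:9  s4:5  s5:0  s6:0.
Shift D→3, E→4.
Schedule A@1, B@1, C@1, D@3, E@4: s1:5  s2:5  s3:7  s4:7  s5:7  s6:7 — peak 7.
Total porter-shifts = 38 over 6 shifts ⇒ peak ≥ ⌈38/6⌉ = 7, so 7 is optimal.

7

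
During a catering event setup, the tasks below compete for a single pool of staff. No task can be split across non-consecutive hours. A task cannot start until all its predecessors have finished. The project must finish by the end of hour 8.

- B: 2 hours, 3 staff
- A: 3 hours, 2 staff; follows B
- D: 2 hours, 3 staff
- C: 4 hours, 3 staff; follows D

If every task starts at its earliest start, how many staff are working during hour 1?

6

At early start, hour 1 has: B, D.
Demand: 3 + 3 = 6.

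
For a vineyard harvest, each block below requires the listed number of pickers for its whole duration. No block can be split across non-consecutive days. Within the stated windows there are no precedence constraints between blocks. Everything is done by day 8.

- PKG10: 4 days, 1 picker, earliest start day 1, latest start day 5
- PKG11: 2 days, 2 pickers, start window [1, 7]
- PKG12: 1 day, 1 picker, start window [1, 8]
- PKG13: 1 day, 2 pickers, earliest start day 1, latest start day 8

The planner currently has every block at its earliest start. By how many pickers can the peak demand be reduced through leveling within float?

Early-start peak: d1:6  d2:3  d3:1  d4:1  d5:0  d6:0  d7:0  d8:0 ⇒ 6.
Leveled (PKG10@1, PKG11@5, PKG12@1, PKG13@7): d1:2  d2:1  d3:1  d4:1  d5:2  d6:2  d7:2  d8:0 ⇒ 2.
Reduction 6 − 2 = 4.

4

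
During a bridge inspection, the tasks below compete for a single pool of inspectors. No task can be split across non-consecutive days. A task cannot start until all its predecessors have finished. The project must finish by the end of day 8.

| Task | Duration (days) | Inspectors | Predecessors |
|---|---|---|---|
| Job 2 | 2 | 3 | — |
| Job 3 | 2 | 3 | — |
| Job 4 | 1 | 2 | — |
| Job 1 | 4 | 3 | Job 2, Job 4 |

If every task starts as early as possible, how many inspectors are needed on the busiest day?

8

Early-start schedule: Job 2@1, Job 3@1, Job 4@1, Job 1@3.
Load per day: day 1: 8, day 2: 6, day 3: 3, day 4: 3, day 5: 3, day 6: 3, day 7: 0, day 8: 0.
Peak is 8.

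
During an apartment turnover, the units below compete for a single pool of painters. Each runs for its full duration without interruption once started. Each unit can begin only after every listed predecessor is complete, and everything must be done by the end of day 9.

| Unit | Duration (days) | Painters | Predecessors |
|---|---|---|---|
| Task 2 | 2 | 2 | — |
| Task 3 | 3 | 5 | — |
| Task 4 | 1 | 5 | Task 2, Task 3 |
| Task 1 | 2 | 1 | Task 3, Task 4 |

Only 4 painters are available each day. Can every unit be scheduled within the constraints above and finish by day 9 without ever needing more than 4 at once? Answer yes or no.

no

The minimum achievable peak is 5; 4 < 5, so no feasible schedule stays within the cap.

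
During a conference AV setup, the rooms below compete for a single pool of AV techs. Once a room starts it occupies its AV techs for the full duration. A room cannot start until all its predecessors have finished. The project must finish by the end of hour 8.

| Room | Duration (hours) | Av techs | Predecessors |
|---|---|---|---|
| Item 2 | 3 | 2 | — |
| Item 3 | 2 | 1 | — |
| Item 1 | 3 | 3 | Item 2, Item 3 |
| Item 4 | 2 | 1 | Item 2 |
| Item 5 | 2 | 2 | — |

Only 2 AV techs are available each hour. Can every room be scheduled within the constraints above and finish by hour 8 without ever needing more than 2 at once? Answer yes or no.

no

Total AV tech-hours = 23; over 8 hours the average is 23/8 > 2, so some hour must exceed 2.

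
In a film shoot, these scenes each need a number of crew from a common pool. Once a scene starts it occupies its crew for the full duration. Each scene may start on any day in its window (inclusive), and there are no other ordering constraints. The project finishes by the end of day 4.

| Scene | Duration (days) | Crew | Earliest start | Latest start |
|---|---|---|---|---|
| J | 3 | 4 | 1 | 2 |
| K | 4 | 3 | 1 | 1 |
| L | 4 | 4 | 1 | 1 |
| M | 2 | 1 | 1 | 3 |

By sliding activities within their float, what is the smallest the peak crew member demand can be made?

12

Schedule J@1, K@1, L@1, M@1: d1:12  d2:12  d3:11  d4:7 — peak 12.
No arrangement of the 6 feasible schedules does better.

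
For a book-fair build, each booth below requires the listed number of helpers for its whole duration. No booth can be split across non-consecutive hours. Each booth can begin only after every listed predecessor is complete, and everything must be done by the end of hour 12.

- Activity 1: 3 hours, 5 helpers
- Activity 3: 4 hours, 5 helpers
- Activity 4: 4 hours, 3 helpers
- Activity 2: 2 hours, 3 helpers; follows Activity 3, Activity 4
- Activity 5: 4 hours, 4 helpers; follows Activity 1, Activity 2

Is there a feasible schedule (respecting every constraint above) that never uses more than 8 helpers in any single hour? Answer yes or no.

yes

Schedule Activity 1@5, Activity 3@1, Activity 4@1, Activity 2@5, Activity 5@8: h1:8  h2:8  h3:8  h4:8  h5:8  h6:8  h7:5  h8:4  h9:4  h10:4  h11:4  h12:0 — peak 8 ≤ 8.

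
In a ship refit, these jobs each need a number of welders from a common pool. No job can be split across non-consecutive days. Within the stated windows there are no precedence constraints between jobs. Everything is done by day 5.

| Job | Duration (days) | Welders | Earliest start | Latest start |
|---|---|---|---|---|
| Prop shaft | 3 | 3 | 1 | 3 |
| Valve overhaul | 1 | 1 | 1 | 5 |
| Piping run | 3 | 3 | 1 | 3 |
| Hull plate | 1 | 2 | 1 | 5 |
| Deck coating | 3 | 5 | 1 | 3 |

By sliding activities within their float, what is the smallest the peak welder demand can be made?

11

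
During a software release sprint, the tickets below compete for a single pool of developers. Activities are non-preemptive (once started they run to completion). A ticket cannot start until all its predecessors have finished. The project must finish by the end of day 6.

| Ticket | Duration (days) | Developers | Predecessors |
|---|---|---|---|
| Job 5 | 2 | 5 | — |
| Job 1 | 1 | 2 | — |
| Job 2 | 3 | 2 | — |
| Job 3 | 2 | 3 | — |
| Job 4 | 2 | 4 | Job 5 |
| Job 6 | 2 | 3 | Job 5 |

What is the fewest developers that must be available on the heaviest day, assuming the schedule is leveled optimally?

Early-start (Job 5@1, Job 1@1, Job 2@1, Job 3@1, Job 4@3, Job 6@3) gives peak 12: d1:12  d2:10  d3:9  d4:7  d5:0  d6:0.
Shift Job 2→2, Job 3→3, Job 4→5, Job 6→5.
Schedule Job 5@1, Job 1@1, Job 2@2, Job 3@3, Job 4@5, Job 6@5: d1:7  d2:7  d3:5  d4:5  d5:7  d6:7 — peak 7.
Total developer-days = 38 over 6 days ⇒ peak ≥ ⌈38/6⌉ = 7, so 7 is optimal.

7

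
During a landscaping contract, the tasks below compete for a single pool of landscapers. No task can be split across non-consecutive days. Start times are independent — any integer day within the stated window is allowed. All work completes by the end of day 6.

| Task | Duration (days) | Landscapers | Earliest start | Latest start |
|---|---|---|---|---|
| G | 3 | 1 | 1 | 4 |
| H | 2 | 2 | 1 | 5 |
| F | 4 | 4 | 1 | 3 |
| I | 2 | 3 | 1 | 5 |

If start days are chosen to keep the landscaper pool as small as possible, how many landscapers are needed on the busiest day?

5

Early-start (G@1, H@1, F@1, I@1) gives peak 10: d1:10  d2:10  d3:5  d4:4  d5:0  d6:0.
Shift H→5, I→5.
Schedule G@1, H@5, F@1, I@5: d1:5  d2:5  d3:5  d4:4  d5:5  d6:5 — peak 5.
Total landscaper-days = 29 over 6 days ⇒ peak ≥ ⌈29/6⌉ = 5, so 5 is optimal.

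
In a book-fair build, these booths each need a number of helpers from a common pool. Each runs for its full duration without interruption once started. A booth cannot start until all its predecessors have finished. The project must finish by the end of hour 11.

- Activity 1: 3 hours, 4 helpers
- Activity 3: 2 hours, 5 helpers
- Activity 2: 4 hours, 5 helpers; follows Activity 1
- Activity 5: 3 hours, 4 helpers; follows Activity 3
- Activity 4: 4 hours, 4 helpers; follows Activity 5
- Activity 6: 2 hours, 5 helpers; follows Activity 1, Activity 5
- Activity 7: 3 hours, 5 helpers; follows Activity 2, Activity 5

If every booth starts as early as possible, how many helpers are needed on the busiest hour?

14

Early-start schedule: Activity 1@1, Activity 3@1, Activity 2@4, Activity 5@3, Activity 4@6, Activity 6@6, Activity 7@8.
Load per hour: hour 1: 9, hour 2: 9, hour 3: 8, hour 4: 9, hour 5: 9, hour 6: 14, hour 7: 14, hour 8: 9, hour 9: 9, hour 10: 5, hour 11: 0.
Peak is 14.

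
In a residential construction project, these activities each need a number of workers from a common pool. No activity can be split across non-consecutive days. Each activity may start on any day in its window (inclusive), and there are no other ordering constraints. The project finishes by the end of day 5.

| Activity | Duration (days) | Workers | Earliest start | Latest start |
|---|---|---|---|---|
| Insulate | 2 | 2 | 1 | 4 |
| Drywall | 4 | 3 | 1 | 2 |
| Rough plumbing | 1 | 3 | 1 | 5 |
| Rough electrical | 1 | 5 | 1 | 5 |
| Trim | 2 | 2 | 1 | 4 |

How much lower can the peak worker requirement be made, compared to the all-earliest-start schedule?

8

Early-start peak: d1:15  d2:7  d3:3  d4:3  d5:0 ⇒ 15.
Leveled (Insulate@1, Drywall@1, Rough plumbing@3, Rough electrical@5, Trim@1): d1:7  d2:7  d3:6  d4:3  d5:5 ⇒ 7.
Reduction 15 − 7 = 8.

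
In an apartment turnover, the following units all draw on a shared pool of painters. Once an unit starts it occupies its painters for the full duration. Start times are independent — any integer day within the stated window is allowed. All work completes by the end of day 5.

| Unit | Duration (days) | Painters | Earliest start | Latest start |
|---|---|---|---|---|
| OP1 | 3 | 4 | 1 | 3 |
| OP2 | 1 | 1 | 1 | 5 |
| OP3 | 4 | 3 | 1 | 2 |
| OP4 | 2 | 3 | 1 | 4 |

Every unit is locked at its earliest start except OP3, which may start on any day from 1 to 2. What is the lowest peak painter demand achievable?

10

OP3@1: d1:11  d2:10  d3:7  d4:3  d5:0 → peak 11
OP3@2: d1:8  d2:10  d3:7  d4:3  d5:3 → peak 10
Best is OP3@2, peak 10.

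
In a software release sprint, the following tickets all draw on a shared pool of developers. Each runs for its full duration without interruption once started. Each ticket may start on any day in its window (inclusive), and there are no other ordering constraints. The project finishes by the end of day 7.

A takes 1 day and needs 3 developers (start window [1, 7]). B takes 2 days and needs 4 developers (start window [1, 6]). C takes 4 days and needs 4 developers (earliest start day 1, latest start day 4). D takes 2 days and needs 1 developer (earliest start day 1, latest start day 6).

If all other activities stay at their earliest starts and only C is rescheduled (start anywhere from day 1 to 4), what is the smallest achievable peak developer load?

8

C@1: d1:12  d2:9  d3:4  d4:4  d5:0  d6:0  d7:0 → peak 12
C@2: d1:8  d2:9  d3:4  d4:4  d5:4  d6:0  d7:0 → peak 9
C@3: d1:8  d2:5  d3:4  d4:4  d5:4  d6:4  d7:0 → peak 8
C@4: d1:8  d2:5  d3:0  d4:4  d5:4  d6:4  d7:4 → peak 8
Best is C@3, peak 8.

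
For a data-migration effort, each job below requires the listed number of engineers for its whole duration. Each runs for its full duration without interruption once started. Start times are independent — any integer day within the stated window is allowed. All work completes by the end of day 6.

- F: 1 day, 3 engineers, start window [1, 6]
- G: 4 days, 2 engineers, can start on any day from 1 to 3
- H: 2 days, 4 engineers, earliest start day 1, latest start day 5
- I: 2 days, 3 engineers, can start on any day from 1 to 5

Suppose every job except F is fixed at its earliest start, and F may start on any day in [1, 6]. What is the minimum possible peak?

9

F@1: d1:12  d2:9  d3:2  d4:2  d5:0  d6:0 → peak 12
F@2: d1:9  d2:12  d3:2  d4:2  d5:0  d6:0 → peak 12
F@3: d1:9  d2:9  d3:5  d4:2  d5:0  d6:0 → peak 9
F@4: d1:9  d2:9  d3:2  d4:5  d5:0  d6:0 → peak 9
F@5: d1:9  d2:9  d3:2  d4:2  d5:3  d6:0 → peak 9
F@6: d1:9  d2:9  d3:2  d4:2  d5:0  d6:3 → peak 9
Best is F@3, peak 9.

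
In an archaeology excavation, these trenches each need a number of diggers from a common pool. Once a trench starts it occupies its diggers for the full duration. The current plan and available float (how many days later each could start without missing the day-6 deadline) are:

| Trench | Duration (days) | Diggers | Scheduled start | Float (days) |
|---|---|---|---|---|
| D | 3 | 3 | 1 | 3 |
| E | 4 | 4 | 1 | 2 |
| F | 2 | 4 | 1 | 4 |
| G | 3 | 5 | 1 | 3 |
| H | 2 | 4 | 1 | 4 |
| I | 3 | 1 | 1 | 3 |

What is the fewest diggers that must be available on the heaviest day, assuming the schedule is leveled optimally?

Early-start (D@1, E@1, F@1, G@1, H@1, I@1) gives peak 21: d1:21  d2:21  d3:13  d4:4  d5:0  d6:0.
Shift G→4, H→5, I→3.
Schedule D@1, E@1, F@1, G@4, H@5, I@3: d1:11  d2:11  d3:8  d4:10  d5:10  d6:9 — peak 11.

11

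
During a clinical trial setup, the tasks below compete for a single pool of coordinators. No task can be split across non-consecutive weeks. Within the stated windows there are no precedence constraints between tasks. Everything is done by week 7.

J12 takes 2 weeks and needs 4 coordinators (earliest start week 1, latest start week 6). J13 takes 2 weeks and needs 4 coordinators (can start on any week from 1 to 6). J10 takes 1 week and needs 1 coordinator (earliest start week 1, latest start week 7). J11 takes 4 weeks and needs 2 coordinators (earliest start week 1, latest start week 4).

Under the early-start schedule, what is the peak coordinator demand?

Early-start schedule: J12@1, J13@1, J10@1, J11@1.
Load per week: week 1: 11, week 2: 10, week 3: 2, week 4: 2, week 5: 0, week 6: 0, week 7: 0.
Peak is 11.

11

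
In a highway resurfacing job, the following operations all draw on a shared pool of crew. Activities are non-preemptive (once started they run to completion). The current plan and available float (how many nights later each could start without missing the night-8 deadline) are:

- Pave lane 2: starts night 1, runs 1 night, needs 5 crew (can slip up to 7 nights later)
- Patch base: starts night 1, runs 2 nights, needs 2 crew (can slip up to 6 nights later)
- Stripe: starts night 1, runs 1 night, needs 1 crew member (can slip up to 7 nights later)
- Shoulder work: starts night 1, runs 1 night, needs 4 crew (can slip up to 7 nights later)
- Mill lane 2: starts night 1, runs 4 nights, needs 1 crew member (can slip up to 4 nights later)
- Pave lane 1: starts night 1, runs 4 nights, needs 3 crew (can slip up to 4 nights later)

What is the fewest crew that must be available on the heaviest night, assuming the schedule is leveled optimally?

Early-start (Pave lane 2@1, Patch base@1, Stripe@1, Shoulder work@1, Mill lane 2@1, Pave lane 1@1) gives peak 16: n1:16  n2:6  n3:4  n4:4  n5:0  n6:0  n7:0  n8:0.
Shift Patch base→2, Stripe→2, Shoulder work→4, Mill lane 2→2, Pave lane 1→5.
Schedule Pave lane 2@1, Patch base@2, Stripe@2, Shoulder work@4, Mill lane 2@2, Pave lane 1@5: n1:5  n2:4  n3:3  n4:5  n5:4  n6:3  n7:3  n8:3 — peak 5.

5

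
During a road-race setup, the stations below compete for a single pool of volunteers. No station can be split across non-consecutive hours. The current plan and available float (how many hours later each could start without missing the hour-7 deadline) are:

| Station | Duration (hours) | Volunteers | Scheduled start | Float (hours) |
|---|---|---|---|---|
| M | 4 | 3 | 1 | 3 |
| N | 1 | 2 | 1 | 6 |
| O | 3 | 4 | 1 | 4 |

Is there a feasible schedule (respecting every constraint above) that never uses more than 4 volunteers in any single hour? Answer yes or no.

no

The minimum achievable peak is 5; 4 < 5, so no feasible schedule stays within the cap.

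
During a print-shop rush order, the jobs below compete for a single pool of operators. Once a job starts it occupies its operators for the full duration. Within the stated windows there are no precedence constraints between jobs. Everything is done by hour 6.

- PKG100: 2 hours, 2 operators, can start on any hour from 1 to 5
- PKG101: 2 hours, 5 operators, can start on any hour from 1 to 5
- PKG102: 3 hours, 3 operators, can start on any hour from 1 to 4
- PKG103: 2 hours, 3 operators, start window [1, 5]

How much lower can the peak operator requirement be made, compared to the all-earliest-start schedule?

Early-start peak: h1:13  h2:13  h3:3  h4:0  h5:0  h6:0 ⇒ 13.
Leveled (PKG100@1, PKG101@5, PKG102@1, PKG103@3): h1:5  h2:5  h3:6  h4:3  h5:5  h6:5 ⇒ 6.
Reduction 13 − 6 = 7.

7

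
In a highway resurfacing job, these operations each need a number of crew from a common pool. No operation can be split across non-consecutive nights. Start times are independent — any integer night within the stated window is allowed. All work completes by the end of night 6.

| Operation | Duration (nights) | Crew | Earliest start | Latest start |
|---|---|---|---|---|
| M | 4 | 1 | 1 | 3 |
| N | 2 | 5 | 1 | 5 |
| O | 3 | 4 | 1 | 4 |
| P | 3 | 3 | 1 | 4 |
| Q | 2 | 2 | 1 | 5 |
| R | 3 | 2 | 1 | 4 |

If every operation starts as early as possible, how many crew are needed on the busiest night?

17

Early-start schedule: M@1, N@1, O@1, P@1, Q@1, R@1.
Load per night: night 1: 17, night 2: 17, night 3: 10, night 4: 1, night 5: 0, night 6: 0.
Peak is 17.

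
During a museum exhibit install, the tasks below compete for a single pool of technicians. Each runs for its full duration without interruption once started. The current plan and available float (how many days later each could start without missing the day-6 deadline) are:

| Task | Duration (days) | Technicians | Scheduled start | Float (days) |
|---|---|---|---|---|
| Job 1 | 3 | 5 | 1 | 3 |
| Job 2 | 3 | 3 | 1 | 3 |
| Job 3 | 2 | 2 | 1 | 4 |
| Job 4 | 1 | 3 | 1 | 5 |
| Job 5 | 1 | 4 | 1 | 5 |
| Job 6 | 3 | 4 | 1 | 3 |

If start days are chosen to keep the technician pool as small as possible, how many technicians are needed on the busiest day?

9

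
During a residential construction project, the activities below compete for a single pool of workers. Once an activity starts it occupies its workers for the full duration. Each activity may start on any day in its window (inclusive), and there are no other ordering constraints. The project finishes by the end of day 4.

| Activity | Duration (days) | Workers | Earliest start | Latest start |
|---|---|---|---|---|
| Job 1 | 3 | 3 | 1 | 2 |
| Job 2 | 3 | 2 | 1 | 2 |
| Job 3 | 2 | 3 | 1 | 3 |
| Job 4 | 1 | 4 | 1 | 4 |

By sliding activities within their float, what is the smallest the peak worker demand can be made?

8

Early-start (Job 1@1, Job 2@1, Job 3@1, Job 4@1) gives peak 12: d1:12  d2:8  d3:5  d4:0.
Shift Job 4→4.
Schedule Job 1@1, Job 2@1, Job 3@1, Job 4@4: d1:8  d2:8  d3:5  d4:4 — peak 8.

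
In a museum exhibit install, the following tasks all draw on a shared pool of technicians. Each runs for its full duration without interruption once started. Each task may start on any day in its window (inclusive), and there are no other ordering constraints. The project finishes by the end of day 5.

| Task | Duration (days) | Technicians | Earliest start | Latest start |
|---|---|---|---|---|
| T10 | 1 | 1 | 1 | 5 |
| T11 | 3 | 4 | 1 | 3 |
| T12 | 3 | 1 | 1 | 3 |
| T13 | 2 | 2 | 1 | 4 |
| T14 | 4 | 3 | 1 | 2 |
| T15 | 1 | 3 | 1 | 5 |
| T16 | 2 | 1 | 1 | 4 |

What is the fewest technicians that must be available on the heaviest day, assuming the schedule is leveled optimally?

Early-start (T10@1, T11@1, T12@1, T13@1, T14@1, T15@1, T16@1) gives peak 15: d1:15  d2:11  d3:8  d4:3  d5:0.
Shift T12→2, T13→4, T15→5, T16→4.
Schedule T10@1, T11@1, T12@2, T13@4, T14@1, T15@5, T16@4: d1:8  d2:8  d3:8  d4:7  d5:6 — peak 8.
Total technician-days = 37 over 5 days ⇒ peak ≥ ⌈37/5⌉ = 8, so 8 is optimal.

8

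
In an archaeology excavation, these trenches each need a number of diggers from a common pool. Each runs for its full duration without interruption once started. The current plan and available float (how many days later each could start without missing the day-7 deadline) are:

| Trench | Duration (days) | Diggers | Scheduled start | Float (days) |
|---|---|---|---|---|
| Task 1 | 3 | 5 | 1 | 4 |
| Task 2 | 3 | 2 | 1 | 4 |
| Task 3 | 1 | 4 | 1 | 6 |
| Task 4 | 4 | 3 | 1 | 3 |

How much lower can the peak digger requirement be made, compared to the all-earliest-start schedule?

Early-start peak: d1:14  d2:10  d3:10  d4:3  d5:0  d6:0  d7:0 ⇒ 14.
Leveled (Task 1@1, Task 2@1, Task 3@4, Task 4@4): d1:7  d2:7  d3:7  d4:7  d5:3  d6:3  d7:3 ⇒ 7.
Reduction 14 − 7 = 7.

7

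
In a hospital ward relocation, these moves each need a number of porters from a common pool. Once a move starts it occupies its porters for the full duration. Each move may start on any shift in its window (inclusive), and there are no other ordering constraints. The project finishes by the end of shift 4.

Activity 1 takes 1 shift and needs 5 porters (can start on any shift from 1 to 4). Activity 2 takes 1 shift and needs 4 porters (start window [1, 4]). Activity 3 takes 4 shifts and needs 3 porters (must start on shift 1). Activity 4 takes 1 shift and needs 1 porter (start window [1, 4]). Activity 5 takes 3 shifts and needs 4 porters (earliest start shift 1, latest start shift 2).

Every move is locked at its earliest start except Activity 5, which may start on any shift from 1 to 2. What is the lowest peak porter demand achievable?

13

Activity 5@1: s1:17  s2:7  s3:7  s4:3 → peak 17
Activity 5@2: s1:13  s2:7  s3:7  s4:7 → peak 13
Best is Activity 5@2, peak 13.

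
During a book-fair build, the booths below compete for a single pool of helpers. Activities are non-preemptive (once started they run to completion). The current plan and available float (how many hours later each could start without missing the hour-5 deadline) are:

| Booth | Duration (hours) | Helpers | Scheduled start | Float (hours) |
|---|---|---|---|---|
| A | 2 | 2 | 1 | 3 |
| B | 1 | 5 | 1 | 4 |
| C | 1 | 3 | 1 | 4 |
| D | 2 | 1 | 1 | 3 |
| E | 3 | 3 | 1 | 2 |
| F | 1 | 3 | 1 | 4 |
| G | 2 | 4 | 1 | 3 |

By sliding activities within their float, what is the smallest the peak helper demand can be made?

Early-start (A@1, B@1, C@1, D@1, E@1, F@1, G@1) gives peak 21: h1:21  h2:10  h3:3  h4:0  h5:0.
Shift C→2, D→2, E→3, F→3, G→4.
Schedule A@1, B@1, C@2, D@2, E@3, F@3, G@4: h1:7  h2:6  h3:7  h4:7  h5:7 — peak 7.
Total helper-hours = 34 over 5 hours ⇒ peak ≥ ⌈34/5⌉ = 7, so 7 is optimal.

7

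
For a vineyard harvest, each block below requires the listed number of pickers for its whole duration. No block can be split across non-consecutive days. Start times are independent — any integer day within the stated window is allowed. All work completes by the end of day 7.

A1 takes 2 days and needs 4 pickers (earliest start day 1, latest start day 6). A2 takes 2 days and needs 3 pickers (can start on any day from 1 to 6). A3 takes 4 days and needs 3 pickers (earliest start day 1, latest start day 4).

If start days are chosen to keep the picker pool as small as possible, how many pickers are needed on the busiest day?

Early-start (A1@1, A2@1, A3@1) gives peak 10: d1:10  d2:10  d3:3  d4:3  d5:0  d6:0  d7:0.
Shift A2→3, A3→3.
Schedule A1@1, A2@3, A3@3: d1:4  d2:4  d3:6  d4:6  d5:3  d6:3  d7:0 — peak 6.

6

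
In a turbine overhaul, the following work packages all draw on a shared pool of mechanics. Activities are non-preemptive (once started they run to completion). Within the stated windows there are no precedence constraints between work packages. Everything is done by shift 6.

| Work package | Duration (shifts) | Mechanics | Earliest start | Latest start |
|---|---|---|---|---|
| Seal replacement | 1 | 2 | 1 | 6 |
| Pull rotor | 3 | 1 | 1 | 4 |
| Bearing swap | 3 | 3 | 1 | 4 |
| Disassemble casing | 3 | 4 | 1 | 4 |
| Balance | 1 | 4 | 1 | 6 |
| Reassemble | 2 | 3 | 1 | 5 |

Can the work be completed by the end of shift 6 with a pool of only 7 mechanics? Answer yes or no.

yes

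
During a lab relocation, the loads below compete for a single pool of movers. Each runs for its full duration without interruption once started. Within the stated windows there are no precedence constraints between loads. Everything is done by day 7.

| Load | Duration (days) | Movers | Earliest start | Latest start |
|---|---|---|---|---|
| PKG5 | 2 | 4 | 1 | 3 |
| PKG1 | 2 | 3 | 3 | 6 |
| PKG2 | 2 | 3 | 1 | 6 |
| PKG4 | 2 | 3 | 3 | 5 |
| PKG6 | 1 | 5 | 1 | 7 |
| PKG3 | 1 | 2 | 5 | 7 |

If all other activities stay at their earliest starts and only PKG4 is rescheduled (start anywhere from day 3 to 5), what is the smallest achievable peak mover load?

PKG4@3: d1:12  d2:7  d3:6  d4:6  d5:2  d6:0  d7:0 → peak 12
PKG4@4: d1:12  d2:7  d3:3  d4:6  d5:5  d6:0  d7:0 → peak 12
PKG4@5: d1:12  d2:7  d3:3  d4:3  d5:5  d6:3  d7:0 → peak 12
Best is PKG4@3, peak 12.

12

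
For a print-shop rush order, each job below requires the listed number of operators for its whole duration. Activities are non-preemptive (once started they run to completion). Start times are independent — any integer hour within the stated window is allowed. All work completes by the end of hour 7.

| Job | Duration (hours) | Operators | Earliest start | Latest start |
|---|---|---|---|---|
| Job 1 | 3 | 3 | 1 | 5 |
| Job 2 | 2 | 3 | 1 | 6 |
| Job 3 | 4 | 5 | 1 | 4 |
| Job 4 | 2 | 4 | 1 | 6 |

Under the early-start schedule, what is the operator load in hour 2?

At early start, hour 2 has: Job 1, Job 2, Job 3, Job 4.
Demand: 3 + 3 + 5 + 4 = 15.

15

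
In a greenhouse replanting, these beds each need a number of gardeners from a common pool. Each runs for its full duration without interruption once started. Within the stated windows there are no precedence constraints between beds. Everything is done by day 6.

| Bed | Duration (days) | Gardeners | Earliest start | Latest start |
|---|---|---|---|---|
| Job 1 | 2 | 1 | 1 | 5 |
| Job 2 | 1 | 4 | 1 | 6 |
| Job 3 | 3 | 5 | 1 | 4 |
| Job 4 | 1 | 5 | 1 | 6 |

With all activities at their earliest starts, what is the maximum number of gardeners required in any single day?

15

Early-start schedule: Job 1@1, Job 2@1, Job 3@1, Job 4@1.
Load per day: day 1: 15, day 2: 6, day 3: 5, day 4: 0, day 5: 0, day 6: 0.
Peak is 15.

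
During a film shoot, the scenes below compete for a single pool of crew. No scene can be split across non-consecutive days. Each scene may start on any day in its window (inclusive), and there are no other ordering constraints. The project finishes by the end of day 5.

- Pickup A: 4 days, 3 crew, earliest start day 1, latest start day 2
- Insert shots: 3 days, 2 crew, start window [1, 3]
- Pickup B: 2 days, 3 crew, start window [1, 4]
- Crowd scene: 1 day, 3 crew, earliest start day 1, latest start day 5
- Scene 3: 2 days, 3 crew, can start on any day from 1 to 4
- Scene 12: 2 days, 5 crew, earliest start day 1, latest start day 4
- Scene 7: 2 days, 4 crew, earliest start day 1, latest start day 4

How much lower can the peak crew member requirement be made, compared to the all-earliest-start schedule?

Early-start peak: d1:23  d2:20  d3:5  d4:3  d5:0 ⇒ 23.
Leveled (Pickup A@1, Insert shots@1, Pickup B@1, Crowd scene@1, Scene 3@2, Scene 12@4, Scene 7@3): d1:11  d2:11  d3:12  d4:12  d5:5 ⇒ 12.
Reduction 23 − 12 = 11.

11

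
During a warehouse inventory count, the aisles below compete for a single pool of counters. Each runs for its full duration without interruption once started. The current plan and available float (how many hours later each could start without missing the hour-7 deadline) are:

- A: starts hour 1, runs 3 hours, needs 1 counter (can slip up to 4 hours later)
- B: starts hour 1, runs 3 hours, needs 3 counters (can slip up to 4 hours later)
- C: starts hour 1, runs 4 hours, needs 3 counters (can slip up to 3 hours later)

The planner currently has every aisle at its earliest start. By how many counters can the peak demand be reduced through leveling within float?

3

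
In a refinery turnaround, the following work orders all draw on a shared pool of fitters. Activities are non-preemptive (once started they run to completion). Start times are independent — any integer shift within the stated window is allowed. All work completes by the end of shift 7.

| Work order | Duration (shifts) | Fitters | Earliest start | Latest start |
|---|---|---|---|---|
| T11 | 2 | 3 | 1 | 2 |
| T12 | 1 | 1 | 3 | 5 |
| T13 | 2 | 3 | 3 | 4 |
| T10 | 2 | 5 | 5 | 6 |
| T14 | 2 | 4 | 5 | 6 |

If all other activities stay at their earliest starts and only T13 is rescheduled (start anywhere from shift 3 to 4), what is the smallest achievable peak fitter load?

9

T13@3: s1:3  s2:3  s3:4  s4:3  s5:9  s6:9  s7:0 → peak 9
T13@4: s1:3  s2:3  s3:1  s4:3  s5:12  s6:9  s7:0 → peak 12
Best is T13@3, peak 9.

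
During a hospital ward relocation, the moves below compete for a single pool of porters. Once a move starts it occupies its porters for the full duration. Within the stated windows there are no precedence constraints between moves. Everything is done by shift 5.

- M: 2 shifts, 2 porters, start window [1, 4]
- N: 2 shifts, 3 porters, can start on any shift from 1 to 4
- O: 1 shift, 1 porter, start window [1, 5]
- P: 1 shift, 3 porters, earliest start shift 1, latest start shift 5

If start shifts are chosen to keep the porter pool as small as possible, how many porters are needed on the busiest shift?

3

Early-start (M@1, N@1, O@1, P@1) gives peak 9: s1:9  s2:5  s3:0  s4:0  s5:0.
Shift N→3, P→5.
Schedule M@1, N@3, O@1, P@5: s1:3  s2:2  s3:3  s4:3  s5:3 — peak 3.
Total porter-shifts = 14 over 5 shifts ⇒ peak ≥ ⌈14/5⌉ = 3, so 3 is optimal.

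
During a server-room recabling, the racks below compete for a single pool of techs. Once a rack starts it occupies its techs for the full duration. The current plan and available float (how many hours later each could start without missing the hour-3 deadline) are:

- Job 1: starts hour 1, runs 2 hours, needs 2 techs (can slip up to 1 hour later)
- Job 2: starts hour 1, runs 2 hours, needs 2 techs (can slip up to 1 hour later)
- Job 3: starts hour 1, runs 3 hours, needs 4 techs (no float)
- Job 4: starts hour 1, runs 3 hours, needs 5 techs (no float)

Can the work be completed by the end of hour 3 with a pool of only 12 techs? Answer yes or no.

no

The minimum achievable peak is 13; 12 < 13, so no feasible schedule stays within the cap.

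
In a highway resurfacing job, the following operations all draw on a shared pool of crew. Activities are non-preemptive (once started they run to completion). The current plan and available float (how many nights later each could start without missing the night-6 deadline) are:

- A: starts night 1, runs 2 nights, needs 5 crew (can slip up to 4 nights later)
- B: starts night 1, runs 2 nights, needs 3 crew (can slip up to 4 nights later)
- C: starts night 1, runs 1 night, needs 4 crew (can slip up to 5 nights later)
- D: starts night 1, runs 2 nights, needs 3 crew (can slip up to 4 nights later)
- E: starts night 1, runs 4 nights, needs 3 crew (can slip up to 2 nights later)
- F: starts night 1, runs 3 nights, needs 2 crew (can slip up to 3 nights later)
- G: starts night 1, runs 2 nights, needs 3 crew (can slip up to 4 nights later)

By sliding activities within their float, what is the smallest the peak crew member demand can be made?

Early-start (A@1, B@1, C@1, D@1, E@1, F@1, G@1) gives peak 23: n1:23  n2:19  n3:5  n4:3  n5:0  n6:0.
Shift B→2, D→3, E→3, F→4, G→5.
Schedule A@1, B@2, C@1, D@3, E@3, F@4, G@5: n1:9  n2:8  n3:9  n4:8  n5:8  n6:8 — peak 9.
Total crew member-nights = 50 over 6 nights ⇒ peak ≥ ⌈50/6⌉ = 9, so 9 is optimal.

9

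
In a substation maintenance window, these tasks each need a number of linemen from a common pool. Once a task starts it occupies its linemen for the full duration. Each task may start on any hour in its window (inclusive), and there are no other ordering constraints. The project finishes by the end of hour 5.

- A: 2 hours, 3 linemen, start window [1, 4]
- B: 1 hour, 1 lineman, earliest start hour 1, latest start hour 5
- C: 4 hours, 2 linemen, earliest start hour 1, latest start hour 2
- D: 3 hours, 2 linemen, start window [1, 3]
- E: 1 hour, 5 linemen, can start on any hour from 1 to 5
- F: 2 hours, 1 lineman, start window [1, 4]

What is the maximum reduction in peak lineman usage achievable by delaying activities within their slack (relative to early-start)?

Early-start peak: h1:14  h2:8  h3:4  h4:2  h5:0 ⇒ 14.
Leveled (A@1, B@1, C@1, D@2, E@5, F@3): h1:6  h2:7  h3:5  h4:5  h5:5 ⇒ 7.
Reduction 14 − 7 = 7.

7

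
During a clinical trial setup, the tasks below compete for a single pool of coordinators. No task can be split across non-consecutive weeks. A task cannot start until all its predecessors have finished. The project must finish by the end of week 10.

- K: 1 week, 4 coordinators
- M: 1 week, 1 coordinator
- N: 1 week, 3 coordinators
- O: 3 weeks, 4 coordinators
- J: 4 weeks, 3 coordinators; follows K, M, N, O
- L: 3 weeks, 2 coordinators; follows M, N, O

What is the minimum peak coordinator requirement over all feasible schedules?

5

Early-start (K@1, M@1, N@1, O@1, J@4, L@4) gives peak 12: w1:12  w2:4  w3:4  w4:5  w5:5  w6:5  w7:3  w8:0  w9:0  w10:0.
Shift N→2, O→3, J→6, L→6.
Schedule K@1, M@1, N@2, O@3, J@6, L@6: w1:5  w2:3  w3:4  w4:4  w5:4  w6:5  w7:5  w8:5  w9:3  w10:0 — peak 5.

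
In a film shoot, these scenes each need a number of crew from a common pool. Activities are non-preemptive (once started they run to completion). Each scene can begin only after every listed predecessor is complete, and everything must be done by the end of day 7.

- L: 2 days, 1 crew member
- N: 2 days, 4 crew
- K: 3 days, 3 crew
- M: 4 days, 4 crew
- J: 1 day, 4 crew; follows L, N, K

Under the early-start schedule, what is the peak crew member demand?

12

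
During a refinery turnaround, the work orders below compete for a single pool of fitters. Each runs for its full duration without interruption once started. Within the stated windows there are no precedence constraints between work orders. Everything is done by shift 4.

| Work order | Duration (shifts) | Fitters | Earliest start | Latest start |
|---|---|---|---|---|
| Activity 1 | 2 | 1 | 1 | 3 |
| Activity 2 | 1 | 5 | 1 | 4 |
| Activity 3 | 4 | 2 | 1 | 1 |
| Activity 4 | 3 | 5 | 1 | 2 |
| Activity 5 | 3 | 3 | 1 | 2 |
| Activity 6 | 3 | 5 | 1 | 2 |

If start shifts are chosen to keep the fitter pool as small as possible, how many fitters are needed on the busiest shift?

Early-start (Activity 1@1, Activity 2@1, Activity 3@1, Activity 4@1, Activity 5@1, Activity 6@1) gives peak 21: s1:21  s2:16  s3:15  s4:2.
Shift Activity 6→2.
Schedule Activity 1@1, Activity 2@1, Activity 3@1, Activity 4@1, Activity 5@1, Activity 6@2: s1:16  s2:16  s3:15  s4:7 — peak 16.

16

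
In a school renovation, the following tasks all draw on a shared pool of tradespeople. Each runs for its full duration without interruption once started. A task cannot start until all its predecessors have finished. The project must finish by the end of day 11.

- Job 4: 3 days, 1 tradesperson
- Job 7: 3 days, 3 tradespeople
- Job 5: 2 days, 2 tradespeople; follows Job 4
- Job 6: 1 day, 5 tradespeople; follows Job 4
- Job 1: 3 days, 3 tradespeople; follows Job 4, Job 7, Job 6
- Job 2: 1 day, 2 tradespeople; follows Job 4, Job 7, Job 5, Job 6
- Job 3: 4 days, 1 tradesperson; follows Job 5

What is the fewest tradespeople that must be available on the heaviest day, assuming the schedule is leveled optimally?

Early-start (Job 4@1, Job 7@1, Job 5@4, Job 6@4, Job 1@5, Job 2@6, Job 3@6) gives peak 7: d1:4  d2:4  d3:4  d4:7  d5:5  d6:6  d7:4  d8:1  d9:1  d10:0  d11:0.
Shift Job 6→6, Job 1→7, Job 2→7, Job 3→8.
Schedule Job 4@1, Job 7@1, Job 5@4, Job 6@6, Job 1@7, Job 2@7, Job 3@8: d1:4  d2:4  d3:4  d4:2  d5:2  d6:5  d7:5  d8:4  d9:4  d10:1  d11:1 — peak 5.

5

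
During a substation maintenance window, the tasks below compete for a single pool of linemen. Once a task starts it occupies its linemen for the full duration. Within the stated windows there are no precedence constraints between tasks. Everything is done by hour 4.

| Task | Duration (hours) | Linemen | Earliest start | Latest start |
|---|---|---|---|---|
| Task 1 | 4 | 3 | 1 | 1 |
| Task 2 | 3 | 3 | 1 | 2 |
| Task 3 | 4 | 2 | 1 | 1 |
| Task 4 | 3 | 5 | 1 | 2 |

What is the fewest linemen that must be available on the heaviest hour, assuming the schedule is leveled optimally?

13

Schedule Task 1@1, Task 2@1, Task 3@1, Task 4@1: h1:13  h2:13  h3:13  h4:5 — peak 13.
No arrangement of the 4 feasible schedules does better.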